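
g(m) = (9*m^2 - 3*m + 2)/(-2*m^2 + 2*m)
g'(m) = (4*m - 2)*(9*m^2 - 3*m + 2)/(-2*m^2 + 2*m)^2 + (18*m - 3)/(-2*m^2 + 2*m) = (3*m^2 + 2*m - 1)/(m^2*(m^2 - 2*m + 1))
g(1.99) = -8.04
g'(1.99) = 3.83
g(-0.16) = -7.30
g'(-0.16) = -36.09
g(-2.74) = -3.80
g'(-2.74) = 0.15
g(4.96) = -5.31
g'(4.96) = 0.21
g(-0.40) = -4.14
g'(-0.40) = -4.21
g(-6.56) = -4.12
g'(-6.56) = 0.05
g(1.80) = -8.94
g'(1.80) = 5.94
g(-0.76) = -3.54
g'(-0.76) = -0.44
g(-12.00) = -4.28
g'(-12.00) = 0.02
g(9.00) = -4.89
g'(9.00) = 0.05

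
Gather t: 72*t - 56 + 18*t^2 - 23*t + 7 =18*t^2 + 49*t - 49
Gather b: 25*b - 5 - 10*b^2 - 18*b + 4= -10*b^2 + 7*b - 1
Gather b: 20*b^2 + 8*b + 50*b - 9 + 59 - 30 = 20*b^2 + 58*b + 20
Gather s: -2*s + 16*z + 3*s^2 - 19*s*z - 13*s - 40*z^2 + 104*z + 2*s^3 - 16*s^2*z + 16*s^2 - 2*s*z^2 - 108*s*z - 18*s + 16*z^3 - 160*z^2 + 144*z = 2*s^3 + s^2*(19 - 16*z) + s*(-2*z^2 - 127*z - 33) + 16*z^3 - 200*z^2 + 264*z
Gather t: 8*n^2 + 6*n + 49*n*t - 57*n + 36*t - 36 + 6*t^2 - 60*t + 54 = 8*n^2 - 51*n + 6*t^2 + t*(49*n - 24) + 18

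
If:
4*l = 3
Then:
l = 3/4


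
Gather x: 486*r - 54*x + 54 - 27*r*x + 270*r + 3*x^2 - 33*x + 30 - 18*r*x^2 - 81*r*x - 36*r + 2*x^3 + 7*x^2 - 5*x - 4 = 720*r + 2*x^3 + x^2*(10 - 18*r) + x*(-108*r - 92) + 80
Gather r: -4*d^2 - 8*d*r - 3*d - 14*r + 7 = -4*d^2 - 3*d + r*(-8*d - 14) + 7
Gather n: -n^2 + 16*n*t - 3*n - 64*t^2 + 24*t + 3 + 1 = -n^2 + n*(16*t - 3) - 64*t^2 + 24*t + 4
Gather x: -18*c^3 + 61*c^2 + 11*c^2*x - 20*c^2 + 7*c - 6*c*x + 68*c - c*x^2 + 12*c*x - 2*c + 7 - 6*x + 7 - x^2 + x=-18*c^3 + 41*c^2 + 73*c + x^2*(-c - 1) + x*(11*c^2 + 6*c - 5) + 14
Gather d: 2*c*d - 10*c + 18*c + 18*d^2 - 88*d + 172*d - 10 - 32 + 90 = 8*c + 18*d^2 + d*(2*c + 84) + 48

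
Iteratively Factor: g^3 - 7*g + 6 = (g - 2)*(g^2 + 2*g - 3) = (g - 2)*(g + 3)*(g - 1)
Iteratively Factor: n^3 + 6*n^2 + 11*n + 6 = (n + 3)*(n^2 + 3*n + 2) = (n + 2)*(n + 3)*(n + 1)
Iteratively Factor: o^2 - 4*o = (o)*(o - 4)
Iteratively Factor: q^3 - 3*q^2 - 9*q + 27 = (q - 3)*(q^2 - 9) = (q - 3)^2*(q + 3)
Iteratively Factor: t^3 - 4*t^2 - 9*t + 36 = (t - 4)*(t^2 - 9) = (t - 4)*(t - 3)*(t + 3)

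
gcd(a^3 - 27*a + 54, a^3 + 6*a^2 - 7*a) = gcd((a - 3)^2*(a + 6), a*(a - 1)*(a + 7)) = 1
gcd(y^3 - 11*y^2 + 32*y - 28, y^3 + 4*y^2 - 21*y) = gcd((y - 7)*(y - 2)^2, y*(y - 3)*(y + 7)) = 1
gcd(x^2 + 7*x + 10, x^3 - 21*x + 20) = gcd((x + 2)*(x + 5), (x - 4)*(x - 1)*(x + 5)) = x + 5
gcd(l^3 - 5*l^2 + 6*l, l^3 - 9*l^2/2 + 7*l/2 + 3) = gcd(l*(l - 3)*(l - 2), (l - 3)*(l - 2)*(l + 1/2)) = l^2 - 5*l + 6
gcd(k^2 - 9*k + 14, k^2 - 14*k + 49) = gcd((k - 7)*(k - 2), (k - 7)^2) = k - 7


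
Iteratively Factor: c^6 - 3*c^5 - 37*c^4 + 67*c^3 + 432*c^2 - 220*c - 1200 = (c - 2)*(c^5 - c^4 - 39*c^3 - 11*c^2 + 410*c + 600) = (c - 2)*(c + 2)*(c^4 - 3*c^3 - 33*c^2 + 55*c + 300) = (c - 2)*(c + 2)*(c + 4)*(c^3 - 7*c^2 - 5*c + 75) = (c - 2)*(c + 2)*(c + 3)*(c + 4)*(c^2 - 10*c + 25) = (c - 5)*(c - 2)*(c + 2)*(c + 3)*(c + 4)*(c - 5)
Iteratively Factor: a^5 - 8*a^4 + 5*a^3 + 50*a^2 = (a + 2)*(a^4 - 10*a^3 + 25*a^2) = (a - 5)*(a + 2)*(a^3 - 5*a^2) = a*(a - 5)*(a + 2)*(a^2 - 5*a) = a^2*(a - 5)*(a + 2)*(a - 5)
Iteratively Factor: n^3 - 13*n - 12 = (n - 4)*(n^2 + 4*n + 3) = (n - 4)*(n + 3)*(n + 1)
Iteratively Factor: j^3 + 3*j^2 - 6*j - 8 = (j + 4)*(j^2 - j - 2) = (j - 2)*(j + 4)*(j + 1)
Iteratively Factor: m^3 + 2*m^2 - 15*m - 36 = (m + 3)*(m^2 - m - 12) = (m + 3)^2*(m - 4)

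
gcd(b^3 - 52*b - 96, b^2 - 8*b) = b - 8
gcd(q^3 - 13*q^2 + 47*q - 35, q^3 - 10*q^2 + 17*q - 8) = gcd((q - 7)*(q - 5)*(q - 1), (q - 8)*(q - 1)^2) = q - 1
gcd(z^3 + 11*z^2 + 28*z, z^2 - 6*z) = z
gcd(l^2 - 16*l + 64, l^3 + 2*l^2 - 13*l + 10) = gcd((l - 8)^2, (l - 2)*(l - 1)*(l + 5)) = 1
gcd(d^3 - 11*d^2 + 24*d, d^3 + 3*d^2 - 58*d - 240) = d - 8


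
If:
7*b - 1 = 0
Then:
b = 1/7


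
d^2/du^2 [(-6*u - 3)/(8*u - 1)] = -480/(8*u - 1)^3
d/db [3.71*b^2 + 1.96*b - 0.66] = 7.42*b + 1.96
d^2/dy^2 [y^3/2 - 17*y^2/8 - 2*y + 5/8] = 3*y - 17/4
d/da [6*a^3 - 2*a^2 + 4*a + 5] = 18*a^2 - 4*a + 4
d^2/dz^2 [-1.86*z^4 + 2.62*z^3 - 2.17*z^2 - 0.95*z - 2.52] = -22.32*z^2 + 15.72*z - 4.34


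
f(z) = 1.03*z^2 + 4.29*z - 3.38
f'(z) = 2.06*z + 4.29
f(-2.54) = -7.63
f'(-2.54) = -0.94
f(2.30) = 11.94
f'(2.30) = 9.03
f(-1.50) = -7.50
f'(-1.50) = 1.20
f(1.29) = 3.87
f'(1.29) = 6.95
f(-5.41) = 3.56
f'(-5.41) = -6.85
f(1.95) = 8.90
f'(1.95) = 8.31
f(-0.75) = -6.02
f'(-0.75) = 2.74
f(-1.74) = -7.73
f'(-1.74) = 0.71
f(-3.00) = -6.98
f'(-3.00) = -1.89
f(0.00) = -3.38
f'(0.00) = 4.29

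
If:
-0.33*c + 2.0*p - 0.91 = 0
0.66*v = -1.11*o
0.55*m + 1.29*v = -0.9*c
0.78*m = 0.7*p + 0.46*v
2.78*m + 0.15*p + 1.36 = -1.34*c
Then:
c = -3.00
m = 0.96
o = -1.00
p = -0.04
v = 1.68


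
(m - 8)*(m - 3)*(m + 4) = m^3 - 7*m^2 - 20*m + 96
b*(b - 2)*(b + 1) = b^3 - b^2 - 2*b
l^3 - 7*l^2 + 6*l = l*(l - 6)*(l - 1)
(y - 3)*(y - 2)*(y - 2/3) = y^3 - 17*y^2/3 + 28*y/3 - 4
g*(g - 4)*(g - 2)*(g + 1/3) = g^4 - 17*g^3/3 + 6*g^2 + 8*g/3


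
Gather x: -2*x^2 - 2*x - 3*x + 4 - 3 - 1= -2*x^2 - 5*x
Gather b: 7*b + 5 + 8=7*b + 13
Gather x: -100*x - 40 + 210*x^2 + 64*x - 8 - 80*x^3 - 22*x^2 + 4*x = -80*x^3 + 188*x^2 - 32*x - 48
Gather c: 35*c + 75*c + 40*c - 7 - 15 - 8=150*c - 30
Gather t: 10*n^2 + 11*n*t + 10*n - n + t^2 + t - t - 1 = 10*n^2 + 11*n*t + 9*n + t^2 - 1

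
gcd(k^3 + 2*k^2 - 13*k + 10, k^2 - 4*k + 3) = k - 1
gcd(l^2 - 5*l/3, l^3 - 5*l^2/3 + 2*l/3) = l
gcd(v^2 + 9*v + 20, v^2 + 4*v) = v + 4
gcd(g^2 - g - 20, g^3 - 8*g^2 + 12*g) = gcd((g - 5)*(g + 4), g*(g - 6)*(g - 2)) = 1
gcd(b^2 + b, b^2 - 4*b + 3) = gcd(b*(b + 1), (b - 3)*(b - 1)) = 1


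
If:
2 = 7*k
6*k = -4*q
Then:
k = 2/7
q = -3/7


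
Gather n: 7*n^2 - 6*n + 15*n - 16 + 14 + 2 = 7*n^2 + 9*n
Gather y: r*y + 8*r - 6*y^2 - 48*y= 8*r - 6*y^2 + y*(r - 48)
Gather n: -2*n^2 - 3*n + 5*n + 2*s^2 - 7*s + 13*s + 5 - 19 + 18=-2*n^2 + 2*n + 2*s^2 + 6*s + 4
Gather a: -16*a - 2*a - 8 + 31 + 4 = 27 - 18*a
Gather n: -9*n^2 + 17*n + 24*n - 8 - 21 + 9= -9*n^2 + 41*n - 20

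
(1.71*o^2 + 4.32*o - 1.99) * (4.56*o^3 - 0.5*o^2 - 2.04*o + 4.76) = 7.7976*o^5 + 18.8442*o^4 - 14.7228*o^3 + 0.321799999999999*o^2 + 24.6228*o - 9.4724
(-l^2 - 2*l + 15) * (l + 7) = -l^3 - 9*l^2 + l + 105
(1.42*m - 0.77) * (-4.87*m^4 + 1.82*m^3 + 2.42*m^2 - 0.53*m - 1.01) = -6.9154*m^5 + 6.3343*m^4 + 2.035*m^3 - 2.616*m^2 - 1.0261*m + 0.7777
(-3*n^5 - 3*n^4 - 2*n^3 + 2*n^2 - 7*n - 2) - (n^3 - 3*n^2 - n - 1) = -3*n^5 - 3*n^4 - 3*n^3 + 5*n^2 - 6*n - 1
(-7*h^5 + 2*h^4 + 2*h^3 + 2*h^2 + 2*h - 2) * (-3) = 21*h^5 - 6*h^4 - 6*h^3 - 6*h^2 - 6*h + 6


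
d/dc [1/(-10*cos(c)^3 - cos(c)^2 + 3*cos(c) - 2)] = (-30*cos(c)^2 - 2*cos(c) + 3)*sin(c)/(10*cos(c)^3 + cos(c)^2 - 3*cos(c) + 2)^2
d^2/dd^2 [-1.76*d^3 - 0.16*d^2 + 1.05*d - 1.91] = -10.56*d - 0.32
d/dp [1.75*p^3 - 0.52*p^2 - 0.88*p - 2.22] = 5.25*p^2 - 1.04*p - 0.88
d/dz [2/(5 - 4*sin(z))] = 8*cos(z)/(4*sin(z) - 5)^2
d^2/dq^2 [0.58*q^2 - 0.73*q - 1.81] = 1.16000000000000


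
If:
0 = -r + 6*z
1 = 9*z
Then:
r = 2/3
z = 1/9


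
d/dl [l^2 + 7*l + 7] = 2*l + 7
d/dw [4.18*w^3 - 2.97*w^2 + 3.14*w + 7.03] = 12.54*w^2 - 5.94*w + 3.14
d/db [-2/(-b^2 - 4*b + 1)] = 4*(-b - 2)/(b^2 + 4*b - 1)^2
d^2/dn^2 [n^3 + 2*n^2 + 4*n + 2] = 6*n + 4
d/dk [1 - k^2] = -2*k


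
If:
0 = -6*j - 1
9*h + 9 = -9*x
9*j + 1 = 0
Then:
No Solution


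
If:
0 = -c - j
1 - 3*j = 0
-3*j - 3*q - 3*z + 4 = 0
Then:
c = -1/3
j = 1/3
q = 1 - z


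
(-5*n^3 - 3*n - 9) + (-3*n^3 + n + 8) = -8*n^3 - 2*n - 1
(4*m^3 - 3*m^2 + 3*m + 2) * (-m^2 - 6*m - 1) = -4*m^5 - 21*m^4 + 11*m^3 - 17*m^2 - 15*m - 2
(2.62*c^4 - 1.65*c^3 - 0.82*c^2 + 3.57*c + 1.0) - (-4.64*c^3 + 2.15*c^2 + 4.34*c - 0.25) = 2.62*c^4 + 2.99*c^3 - 2.97*c^2 - 0.77*c + 1.25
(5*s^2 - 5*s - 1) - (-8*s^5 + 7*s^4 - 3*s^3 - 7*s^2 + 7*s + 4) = 8*s^5 - 7*s^4 + 3*s^3 + 12*s^2 - 12*s - 5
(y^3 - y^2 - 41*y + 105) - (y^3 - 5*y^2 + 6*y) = 4*y^2 - 47*y + 105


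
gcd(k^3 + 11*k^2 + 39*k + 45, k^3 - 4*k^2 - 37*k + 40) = k + 5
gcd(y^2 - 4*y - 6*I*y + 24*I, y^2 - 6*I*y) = y - 6*I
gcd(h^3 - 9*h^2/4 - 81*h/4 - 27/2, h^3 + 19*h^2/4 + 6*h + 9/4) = h^2 + 15*h/4 + 9/4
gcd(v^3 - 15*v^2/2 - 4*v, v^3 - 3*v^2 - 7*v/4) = v^2 + v/2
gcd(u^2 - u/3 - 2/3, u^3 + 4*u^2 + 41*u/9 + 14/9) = u + 2/3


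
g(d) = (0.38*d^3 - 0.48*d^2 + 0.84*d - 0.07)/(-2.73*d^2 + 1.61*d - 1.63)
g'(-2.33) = -0.13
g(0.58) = -0.20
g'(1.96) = -0.08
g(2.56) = -0.34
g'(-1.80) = -0.13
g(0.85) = -0.24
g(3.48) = -0.45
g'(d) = (5.46*d - 1.61)*(0.38*d^3 - 0.48*d^2 + 0.84*d - 0.07)/(-2.73*d^2 + 1.61*d - 1.63)^2 + (1.14*d^2 - 0.96*d + 0.84)/(-2.73*d^2 + 1.61*d - 1.63)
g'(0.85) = -0.06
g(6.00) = -0.77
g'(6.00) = -0.13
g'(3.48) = -0.12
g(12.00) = -1.59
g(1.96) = -0.29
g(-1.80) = 0.40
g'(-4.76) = -0.13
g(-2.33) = 0.47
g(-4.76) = 0.79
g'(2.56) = -0.10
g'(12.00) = -0.14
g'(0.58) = -0.22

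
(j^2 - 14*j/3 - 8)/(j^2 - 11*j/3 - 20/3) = (j - 6)/(j - 5)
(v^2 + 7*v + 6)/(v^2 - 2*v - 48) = (v + 1)/(v - 8)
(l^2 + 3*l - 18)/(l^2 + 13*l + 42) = (l - 3)/(l + 7)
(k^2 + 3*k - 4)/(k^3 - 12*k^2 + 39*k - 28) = (k + 4)/(k^2 - 11*k + 28)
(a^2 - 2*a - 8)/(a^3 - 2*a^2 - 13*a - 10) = (a - 4)/(a^2 - 4*a - 5)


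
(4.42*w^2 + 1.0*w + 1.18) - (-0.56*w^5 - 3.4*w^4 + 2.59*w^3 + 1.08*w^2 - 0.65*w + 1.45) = 0.56*w^5 + 3.4*w^4 - 2.59*w^3 + 3.34*w^2 + 1.65*w - 0.27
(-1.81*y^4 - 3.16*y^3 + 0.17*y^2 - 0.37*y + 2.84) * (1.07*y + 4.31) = -1.9367*y^5 - 11.1823*y^4 - 13.4377*y^3 + 0.3368*y^2 + 1.4441*y + 12.2404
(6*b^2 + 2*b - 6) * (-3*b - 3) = -18*b^3 - 24*b^2 + 12*b + 18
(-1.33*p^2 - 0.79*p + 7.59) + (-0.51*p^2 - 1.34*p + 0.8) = -1.84*p^2 - 2.13*p + 8.39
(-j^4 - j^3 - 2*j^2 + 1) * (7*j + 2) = -7*j^5 - 9*j^4 - 16*j^3 - 4*j^2 + 7*j + 2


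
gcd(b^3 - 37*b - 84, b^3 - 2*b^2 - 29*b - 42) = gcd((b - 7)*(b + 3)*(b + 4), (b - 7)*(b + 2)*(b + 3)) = b^2 - 4*b - 21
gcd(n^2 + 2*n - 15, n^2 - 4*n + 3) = n - 3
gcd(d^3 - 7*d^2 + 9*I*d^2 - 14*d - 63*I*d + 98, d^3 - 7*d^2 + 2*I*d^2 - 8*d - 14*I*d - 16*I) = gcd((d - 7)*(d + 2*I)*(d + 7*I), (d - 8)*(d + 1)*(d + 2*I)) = d + 2*I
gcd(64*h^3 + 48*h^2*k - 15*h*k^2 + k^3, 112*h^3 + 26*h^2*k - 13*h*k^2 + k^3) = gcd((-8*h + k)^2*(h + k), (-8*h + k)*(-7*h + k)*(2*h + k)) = 8*h - k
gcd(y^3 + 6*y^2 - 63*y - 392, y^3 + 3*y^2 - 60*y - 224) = y^2 - y - 56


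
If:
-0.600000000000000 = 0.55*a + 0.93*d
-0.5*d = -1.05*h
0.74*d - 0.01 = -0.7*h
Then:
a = -1.11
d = 0.01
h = 0.00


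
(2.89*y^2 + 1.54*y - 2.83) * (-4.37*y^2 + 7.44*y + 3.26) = -12.6293*y^4 + 14.7718*y^3 + 33.2461*y^2 - 16.0348*y - 9.2258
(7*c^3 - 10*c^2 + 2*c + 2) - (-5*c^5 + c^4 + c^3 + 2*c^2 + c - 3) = 5*c^5 - c^4 + 6*c^3 - 12*c^2 + c + 5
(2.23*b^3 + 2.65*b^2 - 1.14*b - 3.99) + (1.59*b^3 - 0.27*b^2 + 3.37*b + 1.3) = 3.82*b^3 + 2.38*b^2 + 2.23*b - 2.69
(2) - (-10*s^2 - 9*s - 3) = 10*s^2 + 9*s + 5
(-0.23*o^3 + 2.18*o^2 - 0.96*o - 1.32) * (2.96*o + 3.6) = -0.6808*o^4 + 5.6248*o^3 + 5.0064*o^2 - 7.3632*o - 4.752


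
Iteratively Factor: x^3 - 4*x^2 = (x)*(x^2 - 4*x) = x*(x - 4)*(x)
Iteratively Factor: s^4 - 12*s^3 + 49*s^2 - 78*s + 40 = (s - 2)*(s^3 - 10*s^2 + 29*s - 20) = (s - 4)*(s - 2)*(s^2 - 6*s + 5) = (s - 5)*(s - 4)*(s - 2)*(s - 1)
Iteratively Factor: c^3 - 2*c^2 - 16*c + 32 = (c + 4)*(c^2 - 6*c + 8) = (c - 4)*(c + 4)*(c - 2)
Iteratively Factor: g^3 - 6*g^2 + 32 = (g + 2)*(g^2 - 8*g + 16) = (g - 4)*(g + 2)*(g - 4)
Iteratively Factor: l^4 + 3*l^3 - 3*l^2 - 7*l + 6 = (l - 1)*(l^3 + 4*l^2 + l - 6) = (l - 1)*(l + 2)*(l^2 + 2*l - 3) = (l - 1)*(l + 2)*(l + 3)*(l - 1)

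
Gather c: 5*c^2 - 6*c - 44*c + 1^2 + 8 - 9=5*c^2 - 50*c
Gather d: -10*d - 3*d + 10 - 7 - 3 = -13*d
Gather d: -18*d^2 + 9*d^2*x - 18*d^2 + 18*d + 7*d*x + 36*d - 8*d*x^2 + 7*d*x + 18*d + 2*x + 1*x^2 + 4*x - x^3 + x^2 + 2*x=d^2*(9*x - 36) + d*(-8*x^2 + 14*x + 72) - x^3 + 2*x^2 + 8*x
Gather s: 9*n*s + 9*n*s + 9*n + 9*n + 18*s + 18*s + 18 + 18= 18*n + s*(18*n + 36) + 36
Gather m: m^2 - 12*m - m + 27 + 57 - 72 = m^2 - 13*m + 12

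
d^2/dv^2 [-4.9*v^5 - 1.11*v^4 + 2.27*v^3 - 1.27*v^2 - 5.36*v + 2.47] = -98.0*v^3 - 13.32*v^2 + 13.62*v - 2.54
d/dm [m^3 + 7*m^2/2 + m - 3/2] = 3*m^2 + 7*m + 1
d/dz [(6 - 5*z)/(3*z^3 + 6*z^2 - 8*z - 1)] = (30*z^3 - 24*z^2 - 72*z + 53)/(9*z^6 + 36*z^5 - 12*z^4 - 102*z^3 + 52*z^2 + 16*z + 1)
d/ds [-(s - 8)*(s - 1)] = 9 - 2*s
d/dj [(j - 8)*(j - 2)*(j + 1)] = 3*j^2 - 18*j + 6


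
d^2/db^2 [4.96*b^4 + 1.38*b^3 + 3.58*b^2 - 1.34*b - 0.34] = 59.52*b^2 + 8.28*b + 7.16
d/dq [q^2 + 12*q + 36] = 2*q + 12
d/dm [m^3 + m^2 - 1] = m*(3*m + 2)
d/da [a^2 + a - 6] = 2*a + 1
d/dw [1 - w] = -1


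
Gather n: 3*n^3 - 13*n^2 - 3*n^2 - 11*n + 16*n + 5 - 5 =3*n^3 - 16*n^2 + 5*n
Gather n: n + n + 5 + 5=2*n + 10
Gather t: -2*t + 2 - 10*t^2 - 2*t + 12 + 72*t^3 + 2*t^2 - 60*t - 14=72*t^3 - 8*t^2 - 64*t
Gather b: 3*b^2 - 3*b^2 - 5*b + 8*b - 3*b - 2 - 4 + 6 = 0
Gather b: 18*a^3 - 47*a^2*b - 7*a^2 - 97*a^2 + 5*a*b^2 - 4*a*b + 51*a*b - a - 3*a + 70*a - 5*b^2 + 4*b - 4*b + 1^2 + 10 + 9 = 18*a^3 - 104*a^2 + 66*a + b^2*(5*a - 5) + b*(-47*a^2 + 47*a) + 20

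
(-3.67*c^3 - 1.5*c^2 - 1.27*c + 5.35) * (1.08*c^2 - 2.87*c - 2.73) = -3.9636*c^5 + 8.9129*c^4 + 12.9525*c^3 + 13.5179*c^2 - 11.8874*c - 14.6055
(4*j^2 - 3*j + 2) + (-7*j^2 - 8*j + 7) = -3*j^2 - 11*j + 9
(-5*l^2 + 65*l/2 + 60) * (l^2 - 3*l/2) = -5*l^4 + 40*l^3 + 45*l^2/4 - 90*l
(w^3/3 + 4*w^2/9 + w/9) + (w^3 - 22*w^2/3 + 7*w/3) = 4*w^3/3 - 62*w^2/9 + 22*w/9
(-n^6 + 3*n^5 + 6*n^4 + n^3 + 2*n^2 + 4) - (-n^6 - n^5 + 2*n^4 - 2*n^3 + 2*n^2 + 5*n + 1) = 4*n^5 + 4*n^4 + 3*n^3 - 5*n + 3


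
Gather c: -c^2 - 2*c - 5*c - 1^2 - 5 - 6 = -c^2 - 7*c - 12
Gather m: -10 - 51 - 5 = -66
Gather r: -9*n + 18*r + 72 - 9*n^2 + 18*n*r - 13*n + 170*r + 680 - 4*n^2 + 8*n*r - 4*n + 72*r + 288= -13*n^2 - 26*n + r*(26*n + 260) + 1040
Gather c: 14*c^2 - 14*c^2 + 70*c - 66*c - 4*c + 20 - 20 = 0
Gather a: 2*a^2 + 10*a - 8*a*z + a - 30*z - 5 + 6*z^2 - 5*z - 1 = 2*a^2 + a*(11 - 8*z) + 6*z^2 - 35*z - 6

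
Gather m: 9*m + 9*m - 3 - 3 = 18*m - 6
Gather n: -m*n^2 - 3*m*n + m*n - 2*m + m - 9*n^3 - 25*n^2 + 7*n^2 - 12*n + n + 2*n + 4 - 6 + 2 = -m - 9*n^3 + n^2*(-m - 18) + n*(-2*m - 9)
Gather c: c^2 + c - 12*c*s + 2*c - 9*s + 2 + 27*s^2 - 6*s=c^2 + c*(3 - 12*s) + 27*s^2 - 15*s + 2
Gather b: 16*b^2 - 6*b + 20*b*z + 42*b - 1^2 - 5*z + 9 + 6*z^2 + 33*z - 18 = 16*b^2 + b*(20*z + 36) + 6*z^2 + 28*z - 10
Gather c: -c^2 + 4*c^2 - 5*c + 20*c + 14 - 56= 3*c^2 + 15*c - 42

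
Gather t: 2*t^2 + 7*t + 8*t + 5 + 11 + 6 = 2*t^2 + 15*t + 22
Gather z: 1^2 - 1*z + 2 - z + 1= 4 - 2*z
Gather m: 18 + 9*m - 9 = 9*m + 9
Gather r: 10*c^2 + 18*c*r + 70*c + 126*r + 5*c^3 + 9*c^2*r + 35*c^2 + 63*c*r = 5*c^3 + 45*c^2 + 70*c + r*(9*c^2 + 81*c + 126)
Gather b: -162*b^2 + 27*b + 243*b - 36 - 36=-162*b^2 + 270*b - 72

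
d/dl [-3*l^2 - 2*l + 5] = -6*l - 2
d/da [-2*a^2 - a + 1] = -4*a - 1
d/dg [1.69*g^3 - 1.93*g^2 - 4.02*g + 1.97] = 5.07*g^2 - 3.86*g - 4.02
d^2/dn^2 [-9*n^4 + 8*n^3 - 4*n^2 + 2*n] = -108*n^2 + 48*n - 8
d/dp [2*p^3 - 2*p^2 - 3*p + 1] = 6*p^2 - 4*p - 3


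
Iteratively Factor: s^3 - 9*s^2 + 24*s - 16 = (s - 1)*(s^2 - 8*s + 16) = (s - 4)*(s - 1)*(s - 4)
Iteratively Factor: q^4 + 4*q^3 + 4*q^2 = (q + 2)*(q^3 + 2*q^2) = q*(q + 2)*(q^2 + 2*q) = q*(q + 2)^2*(q)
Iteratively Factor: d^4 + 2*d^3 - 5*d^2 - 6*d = (d + 3)*(d^3 - d^2 - 2*d) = (d + 1)*(d + 3)*(d^2 - 2*d) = d*(d + 1)*(d + 3)*(d - 2)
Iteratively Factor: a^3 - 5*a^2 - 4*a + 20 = (a - 2)*(a^2 - 3*a - 10) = (a - 2)*(a + 2)*(a - 5)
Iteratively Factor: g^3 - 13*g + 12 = (g - 1)*(g^2 + g - 12) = (g - 3)*(g - 1)*(g + 4)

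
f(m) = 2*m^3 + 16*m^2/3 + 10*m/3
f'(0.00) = 3.33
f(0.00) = 0.00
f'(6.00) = 283.33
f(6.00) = 644.00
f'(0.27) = 6.65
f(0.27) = 1.33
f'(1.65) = 37.27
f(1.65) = 29.00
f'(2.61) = 72.05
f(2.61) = 80.59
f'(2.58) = 70.79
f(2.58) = 78.45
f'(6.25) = 304.38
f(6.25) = 717.45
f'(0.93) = 18.44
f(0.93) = 9.32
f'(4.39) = 165.79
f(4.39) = 286.63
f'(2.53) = 68.73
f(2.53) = 74.96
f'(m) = 6*m^2 + 32*m/3 + 10/3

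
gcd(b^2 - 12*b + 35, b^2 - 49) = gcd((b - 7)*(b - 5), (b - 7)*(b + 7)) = b - 7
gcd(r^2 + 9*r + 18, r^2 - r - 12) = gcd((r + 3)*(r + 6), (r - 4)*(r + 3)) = r + 3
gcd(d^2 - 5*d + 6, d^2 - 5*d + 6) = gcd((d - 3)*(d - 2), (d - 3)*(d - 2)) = d^2 - 5*d + 6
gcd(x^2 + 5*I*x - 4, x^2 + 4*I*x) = x + 4*I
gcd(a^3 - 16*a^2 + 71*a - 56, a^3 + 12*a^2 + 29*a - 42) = a - 1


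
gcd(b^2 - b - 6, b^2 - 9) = b - 3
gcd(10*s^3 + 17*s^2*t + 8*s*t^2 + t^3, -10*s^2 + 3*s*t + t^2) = 5*s + t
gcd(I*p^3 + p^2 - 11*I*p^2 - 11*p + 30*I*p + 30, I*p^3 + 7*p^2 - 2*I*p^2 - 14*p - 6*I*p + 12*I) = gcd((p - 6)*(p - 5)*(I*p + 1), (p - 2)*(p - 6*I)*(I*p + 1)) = p - I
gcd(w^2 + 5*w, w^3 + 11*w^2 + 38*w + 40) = w + 5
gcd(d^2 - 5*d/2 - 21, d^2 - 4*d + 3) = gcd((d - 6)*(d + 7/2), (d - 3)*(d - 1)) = 1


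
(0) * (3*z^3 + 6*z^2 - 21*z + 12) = 0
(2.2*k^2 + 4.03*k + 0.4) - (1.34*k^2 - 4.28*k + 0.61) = 0.86*k^2 + 8.31*k - 0.21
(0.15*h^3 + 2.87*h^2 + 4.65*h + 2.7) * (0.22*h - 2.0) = 0.033*h^4 + 0.3314*h^3 - 4.717*h^2 - 8.706*h - 5.4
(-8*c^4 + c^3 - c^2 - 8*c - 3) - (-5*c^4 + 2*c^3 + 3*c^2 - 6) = -3*c^4 - c^3 - 4*c^2 - 8*c + 3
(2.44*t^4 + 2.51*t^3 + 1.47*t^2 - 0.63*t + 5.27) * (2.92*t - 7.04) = 7.1248*t^5 - 9.8484*t^4 - 13.378*t^3 - 12.1884*t^2 + 19.8236*t - 37.1008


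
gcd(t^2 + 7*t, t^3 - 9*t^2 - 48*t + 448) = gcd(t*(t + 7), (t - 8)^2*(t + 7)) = t + 7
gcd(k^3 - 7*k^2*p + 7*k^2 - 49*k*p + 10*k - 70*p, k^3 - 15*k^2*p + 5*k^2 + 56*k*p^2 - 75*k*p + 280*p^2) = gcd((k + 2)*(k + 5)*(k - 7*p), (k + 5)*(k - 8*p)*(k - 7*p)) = -k^2 + 7*k*p - 5*k + 35*p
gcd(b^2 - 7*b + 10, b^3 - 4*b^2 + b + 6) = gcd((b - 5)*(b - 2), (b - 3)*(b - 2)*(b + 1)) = b - 2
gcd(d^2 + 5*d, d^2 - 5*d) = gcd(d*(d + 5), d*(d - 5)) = d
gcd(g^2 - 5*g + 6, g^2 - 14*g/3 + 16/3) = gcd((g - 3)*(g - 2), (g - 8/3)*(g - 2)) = g - 2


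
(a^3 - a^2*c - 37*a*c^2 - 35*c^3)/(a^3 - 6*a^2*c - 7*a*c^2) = (a + 5*c)/a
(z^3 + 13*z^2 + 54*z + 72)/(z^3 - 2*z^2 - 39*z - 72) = (z^2 + 10*z + 24)/(z^2 - 5*z - 24)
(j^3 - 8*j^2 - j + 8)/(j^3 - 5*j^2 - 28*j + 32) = (j + 1)/(j + 4)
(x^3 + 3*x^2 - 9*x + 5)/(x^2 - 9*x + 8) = (x^2 + 4*x - 5)/(x - 8)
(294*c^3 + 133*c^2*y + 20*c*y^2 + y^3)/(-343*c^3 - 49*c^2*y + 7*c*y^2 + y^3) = (6*c + y)/(-7*c + y)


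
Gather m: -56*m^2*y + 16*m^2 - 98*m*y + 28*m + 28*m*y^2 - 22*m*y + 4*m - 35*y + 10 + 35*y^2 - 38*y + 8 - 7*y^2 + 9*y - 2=m^2*(16 - 56*y) + m*(28*y^2 - 120*y + 32) + 28*y^2 - 64*y + 16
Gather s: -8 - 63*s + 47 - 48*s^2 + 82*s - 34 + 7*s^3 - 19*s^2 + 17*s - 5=7*s^3 - 67*s^2 + 36*s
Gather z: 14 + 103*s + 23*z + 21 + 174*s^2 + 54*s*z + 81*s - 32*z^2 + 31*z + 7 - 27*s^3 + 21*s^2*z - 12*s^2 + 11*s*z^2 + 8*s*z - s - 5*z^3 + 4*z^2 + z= -27*s^3 + 162*s^2 + 183*s - 5*z^3 + z^2*(11*s - 28) + z*(21*s^2 + 62*s + 55) + 42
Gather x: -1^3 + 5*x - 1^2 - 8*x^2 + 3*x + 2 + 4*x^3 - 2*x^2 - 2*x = 4*x^3 - 10*x^2 + 6*x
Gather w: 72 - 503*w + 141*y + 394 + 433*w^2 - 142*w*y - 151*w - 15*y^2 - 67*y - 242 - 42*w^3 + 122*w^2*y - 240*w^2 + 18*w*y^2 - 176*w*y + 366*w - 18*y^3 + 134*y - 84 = -42*w^3 + w^2*(122*y + 193) + w*(18*y^2 - 318*y - 288) - 18*y^3 - 15*y^2 + 208*y + 140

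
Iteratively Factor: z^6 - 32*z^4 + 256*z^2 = (z + 4)*(z^5 - 4*z^4 - 16*z^3 + 64*z^2) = (z - 4)*(z + 4)*(z^4 - 16*z^2) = (z - 4)*(z + 4)^2*(z^3 - 4*z^2) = z*(z - 4)*(z + 4)^2*(z^2 - 4*z) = z*(z - 4)^2*(z + 4)^2*(z)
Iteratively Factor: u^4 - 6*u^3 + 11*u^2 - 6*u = (u - 3)*(u^3 - 3*u^2 + 2*u) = (u - 3)*(u - 1)*(u^2 - 2*u) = u*(u - 3)*(u - 1)*(u - 2)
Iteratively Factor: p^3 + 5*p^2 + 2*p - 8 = (p + 4)*(p^2 + p - 2) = (p + 2)*(p + 4)*(p - 1)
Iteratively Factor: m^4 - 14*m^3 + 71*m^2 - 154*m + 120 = (m - 2)*(m^3 - 12*m^2 + 47*m - 60) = (m - 5)*(m - 2)*(m^2 - 7*m + 12) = (m - 5)*(m - 4)*(m - 2)*(m - 3)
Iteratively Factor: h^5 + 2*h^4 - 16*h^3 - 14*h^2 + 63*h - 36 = (h + 4)*(h^4 - 2*h^3 - 8*h^2 + 18*h - 9) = (h - 1)*(h + 4)*(h^3 - h^2 - 9*h + 9) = (h - 1)*(h + 3)*(h + 4)*(h^2 - 4*h + 3) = (h - 1)^2*(h + 3)*(h + 4)*(h - 3)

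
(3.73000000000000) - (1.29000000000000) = 2.44000000000000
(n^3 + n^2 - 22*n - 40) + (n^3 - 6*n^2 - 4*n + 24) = 2*n^3 - 5*n^2 - 26*n - 16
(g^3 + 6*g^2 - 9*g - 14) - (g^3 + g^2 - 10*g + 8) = 5*g^2 + g - 22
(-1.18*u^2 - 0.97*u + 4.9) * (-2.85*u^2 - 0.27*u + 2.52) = 3.363*u^4 + 3.0831*u^3 - 16.6767*u^2 - 3.7674*u + 12.348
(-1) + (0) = -1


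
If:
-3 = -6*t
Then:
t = 1/2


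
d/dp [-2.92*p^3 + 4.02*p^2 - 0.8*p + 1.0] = -8.76*p^2 + 8.04*p - 0.8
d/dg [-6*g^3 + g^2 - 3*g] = -18*g^2 + 2*g - 3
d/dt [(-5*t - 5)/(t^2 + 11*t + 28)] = 5*(t^2 + 2*t - 17)/(t^4 + 22*t^3 + 177*t^2 + 616*t + 784)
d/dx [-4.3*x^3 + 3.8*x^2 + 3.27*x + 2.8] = -12.9*x^2 + 7.6*x + 3.27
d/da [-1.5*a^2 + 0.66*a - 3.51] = 0.66 - 3.0*a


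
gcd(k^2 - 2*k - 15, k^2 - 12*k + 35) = k - 5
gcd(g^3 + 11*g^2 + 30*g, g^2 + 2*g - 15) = g + 5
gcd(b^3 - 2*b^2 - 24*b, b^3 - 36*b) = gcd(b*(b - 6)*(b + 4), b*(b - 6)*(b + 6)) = b^2 - 6*b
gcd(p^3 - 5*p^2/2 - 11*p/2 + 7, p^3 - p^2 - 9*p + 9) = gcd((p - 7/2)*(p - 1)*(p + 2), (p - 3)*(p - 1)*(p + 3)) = p - 1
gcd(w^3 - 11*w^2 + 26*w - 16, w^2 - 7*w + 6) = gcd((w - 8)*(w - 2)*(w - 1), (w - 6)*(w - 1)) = w - 1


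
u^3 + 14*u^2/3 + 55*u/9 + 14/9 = (u + 1/3)*(u + 2)*(u + 7/3)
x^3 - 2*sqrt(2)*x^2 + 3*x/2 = x*(x - 3*sqrt(2)/2)*(x - sqrt(2)/2)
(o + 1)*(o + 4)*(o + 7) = o^3 + 12*o^2 + 39*o + 28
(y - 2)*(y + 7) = y^2 + 5*y - 14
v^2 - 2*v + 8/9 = (v - 4/3)*(v - 2/3)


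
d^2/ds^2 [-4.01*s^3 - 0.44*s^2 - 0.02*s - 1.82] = -24.06*s - 0.88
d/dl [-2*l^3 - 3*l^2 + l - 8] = -6*l^2 - 6*l + 1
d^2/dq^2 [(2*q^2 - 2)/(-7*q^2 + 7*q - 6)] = 4*(-49*q^3 + 273*q^2 - 147*q - 29)/(343*q^6 - 1029*q^5 + 1911*q^4 - 2107*q^3 + 1638*q^2 - 756*q + 216)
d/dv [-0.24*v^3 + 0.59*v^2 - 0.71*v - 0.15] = -0.72*v^2 + 1.18*v - 0.71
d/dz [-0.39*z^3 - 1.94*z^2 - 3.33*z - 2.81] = -1.17*z^2 - 3.88*z - 3.33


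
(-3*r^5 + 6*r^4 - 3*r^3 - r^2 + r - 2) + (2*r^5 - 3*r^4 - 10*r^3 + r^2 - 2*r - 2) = -r^5 + 3*r^4 - 13*r^3 - r - 4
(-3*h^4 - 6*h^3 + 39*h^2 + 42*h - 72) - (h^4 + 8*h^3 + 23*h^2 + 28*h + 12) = -4*h^4 - 14*h^3 + 16*h^2 + 14*h - 84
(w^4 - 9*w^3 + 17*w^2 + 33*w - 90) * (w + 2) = w^5 - 7*w^4 - w^3 + 67*w^2 - 24*w - 180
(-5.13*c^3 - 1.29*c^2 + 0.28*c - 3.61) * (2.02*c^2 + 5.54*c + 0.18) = -10.3626*c^5 - 31.026*c^4 - 7.5044*c^3 - 5.9732*c^2 - 19.949*c - 0.6498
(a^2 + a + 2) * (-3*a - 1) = -3*a^3 - 4*a^2 - 7*a - 2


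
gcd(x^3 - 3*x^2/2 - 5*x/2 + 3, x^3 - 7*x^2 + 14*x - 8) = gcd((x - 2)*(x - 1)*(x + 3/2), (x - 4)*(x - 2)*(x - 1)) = x^2 - 3*x + 2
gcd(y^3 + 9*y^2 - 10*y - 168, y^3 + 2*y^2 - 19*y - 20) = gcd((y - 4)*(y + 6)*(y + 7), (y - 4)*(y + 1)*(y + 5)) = y - 4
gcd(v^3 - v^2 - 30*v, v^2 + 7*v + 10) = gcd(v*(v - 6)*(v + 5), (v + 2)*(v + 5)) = v + 5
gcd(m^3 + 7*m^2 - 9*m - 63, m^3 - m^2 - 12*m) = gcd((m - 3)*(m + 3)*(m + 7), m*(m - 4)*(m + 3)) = m + 3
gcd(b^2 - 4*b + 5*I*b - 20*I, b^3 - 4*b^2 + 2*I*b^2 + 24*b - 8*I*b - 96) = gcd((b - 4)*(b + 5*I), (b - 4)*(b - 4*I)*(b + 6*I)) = b - 4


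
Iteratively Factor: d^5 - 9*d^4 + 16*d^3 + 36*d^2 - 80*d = (d + 2)*(d^4 - 11*d^3 + 38*d^2 - 40*d) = d*(d + 2)*(d^3 - 11*d^2 + 38*d - 40) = d*(d - 5)*(d + 2)*(d^2 - 6*d + 8) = d*(d - 5)*(d - 2)*(d + 2)*(d - 4)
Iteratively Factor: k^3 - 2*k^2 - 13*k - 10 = (k + 2)*(k^2 - 4*k - 5) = (k - 5)*(k + 2)*(k + 1)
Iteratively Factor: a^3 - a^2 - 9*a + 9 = (a + 3)*(a^2 - 4*a + 3) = (a - 3)*(a + 3)*(a - 1)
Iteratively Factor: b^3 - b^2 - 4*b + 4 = (b - 1)*(b^2 - 4) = (b - 2)*(b - 1)*(b + 2)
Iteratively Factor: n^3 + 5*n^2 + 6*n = (n + 3)*(n^2 + 2*n) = n*(n + 3)*(n + 2)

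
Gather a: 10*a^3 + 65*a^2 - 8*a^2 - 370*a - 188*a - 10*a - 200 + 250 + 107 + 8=10*a^3 + 57*a^2 - 568*a + 165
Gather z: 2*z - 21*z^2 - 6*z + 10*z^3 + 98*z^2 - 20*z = 10*z^3 + 77*z^2 - 24*z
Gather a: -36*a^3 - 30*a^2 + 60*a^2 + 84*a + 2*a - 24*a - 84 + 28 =-36*a^3 + 30*a^2 + 62*a - 56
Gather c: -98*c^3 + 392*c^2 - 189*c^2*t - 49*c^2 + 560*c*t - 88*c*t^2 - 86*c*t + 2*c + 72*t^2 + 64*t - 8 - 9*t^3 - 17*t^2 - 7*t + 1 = -98*c^3 + c^2*(343 - 189*t) + c*(-88*t^2 + 474*t + 2) - 9*t^3 + 55*t^2 + 57*t - 7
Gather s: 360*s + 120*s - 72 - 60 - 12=480*s - 144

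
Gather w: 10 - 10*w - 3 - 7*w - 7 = -17*w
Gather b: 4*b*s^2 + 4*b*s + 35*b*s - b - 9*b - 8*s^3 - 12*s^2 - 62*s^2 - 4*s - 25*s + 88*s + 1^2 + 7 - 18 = b*(4*s^2 + 39*s - 10) - 8*s^3 - 74*s^2 + 59*s - 10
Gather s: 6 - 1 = 5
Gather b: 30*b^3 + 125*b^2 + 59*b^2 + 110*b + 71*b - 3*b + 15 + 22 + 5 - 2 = 30*b^3 + 184*b^2 + 178*b + 40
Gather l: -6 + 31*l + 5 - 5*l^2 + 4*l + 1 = -5*l^2 + 35*l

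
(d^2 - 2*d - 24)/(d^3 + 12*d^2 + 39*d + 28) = (d - 6)/(d^2 + 8*d + 7)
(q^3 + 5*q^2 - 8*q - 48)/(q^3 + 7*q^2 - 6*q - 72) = (q + 4)/(q + 6)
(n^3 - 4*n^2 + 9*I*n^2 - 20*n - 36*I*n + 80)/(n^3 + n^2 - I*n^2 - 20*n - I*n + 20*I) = (n^2 + 9*I*n - 20)/(n^2 + n*(5 - I) - 5*I)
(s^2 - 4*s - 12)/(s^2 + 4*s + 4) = (s - 6)/(s + 2)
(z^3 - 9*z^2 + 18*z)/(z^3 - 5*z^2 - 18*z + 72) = z/(z + 4)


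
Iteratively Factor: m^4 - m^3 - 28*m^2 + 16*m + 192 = (m + 3)*(m^3 - 4*m^2 - 16*m + 64) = (m + 3)*(m + 4)*(m^2 - 8*m + 16) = (m - 4)*(m + 3)*(m + 4)*(m - 4)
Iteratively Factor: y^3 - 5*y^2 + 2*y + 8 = (y + 1)*(y^2 - 6*y + 8) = (y - 4)*(y + 1)*(y - 2)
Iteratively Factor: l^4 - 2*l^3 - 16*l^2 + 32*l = (l - 4)*(l^3 + 2*l^2 - 8*l) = (l - 4)*(l + 4)*(l^2 - 2*l) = l*(l - 4)*(l + 4)*(l - 2)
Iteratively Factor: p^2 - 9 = (p + 3)*(p - 3)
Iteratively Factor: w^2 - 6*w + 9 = (w - 3)*(w - 3)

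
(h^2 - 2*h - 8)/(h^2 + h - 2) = (h - 4)/(h - 1)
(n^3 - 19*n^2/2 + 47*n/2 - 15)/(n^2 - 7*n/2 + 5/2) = n - 6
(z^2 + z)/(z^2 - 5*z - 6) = z/(z - 6)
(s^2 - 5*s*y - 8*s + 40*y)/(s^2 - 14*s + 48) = (s - 5*y)/(s - 6)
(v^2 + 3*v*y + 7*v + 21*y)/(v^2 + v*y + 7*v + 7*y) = (v + 3*y)/(v + y)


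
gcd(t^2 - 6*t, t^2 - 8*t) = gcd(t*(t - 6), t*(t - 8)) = t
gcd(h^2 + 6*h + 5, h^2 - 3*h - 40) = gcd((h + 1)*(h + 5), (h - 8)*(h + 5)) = h + 5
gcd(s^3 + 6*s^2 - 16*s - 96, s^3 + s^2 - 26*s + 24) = s^2 + 2*s - 24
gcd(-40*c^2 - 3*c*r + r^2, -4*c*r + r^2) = 1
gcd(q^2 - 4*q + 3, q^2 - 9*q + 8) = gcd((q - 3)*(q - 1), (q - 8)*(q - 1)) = q - 1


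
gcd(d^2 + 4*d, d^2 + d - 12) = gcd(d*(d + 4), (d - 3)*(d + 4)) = d + 4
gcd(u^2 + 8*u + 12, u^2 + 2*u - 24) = u + 6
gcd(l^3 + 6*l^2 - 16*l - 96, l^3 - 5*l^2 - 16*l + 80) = l^2 - 16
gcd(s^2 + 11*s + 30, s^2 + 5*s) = s + 5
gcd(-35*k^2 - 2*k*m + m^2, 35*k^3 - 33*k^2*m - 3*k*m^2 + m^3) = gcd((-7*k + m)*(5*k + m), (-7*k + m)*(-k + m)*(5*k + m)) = 35*k^2 + 2*k*m - m^2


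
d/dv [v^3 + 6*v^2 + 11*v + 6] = 3*v^2 + 12*v + 11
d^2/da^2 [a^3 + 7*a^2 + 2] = 6*a + 14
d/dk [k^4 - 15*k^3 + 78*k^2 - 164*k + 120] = 4*k^3 - 45*k^2 + 156*k - 164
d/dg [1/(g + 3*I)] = -1/(g + 3*I)^2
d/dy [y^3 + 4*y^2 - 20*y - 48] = 3*y^2 + 8*y - 20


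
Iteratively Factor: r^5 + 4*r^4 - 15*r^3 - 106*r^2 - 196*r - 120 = (r + 2)*(r^4 + 2*r^3 - 19*r^2 - 68*r - 60) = (r + 2)^2*(r^3 - 19*r - 30) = (r + 2)^3*(r^2 - 2*r - 15) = (r - 5)*(r + 2)^3*(r + 3)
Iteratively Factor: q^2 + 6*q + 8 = (q + 4)*(q + 2)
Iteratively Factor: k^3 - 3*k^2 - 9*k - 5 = (k + 1)*(k^2 - 4*k - 5) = (k + 1)^2*(k - 5)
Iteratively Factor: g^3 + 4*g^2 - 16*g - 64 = (g + 4)*(g^2 - 16) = (g + 4)^2*(g - 4)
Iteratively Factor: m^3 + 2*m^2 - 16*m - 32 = (m - 4)*(m^2 + 6*m + 8) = (m - 4)*(m + 2)*(m + 4)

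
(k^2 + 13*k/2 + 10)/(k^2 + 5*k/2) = (k + 4)/k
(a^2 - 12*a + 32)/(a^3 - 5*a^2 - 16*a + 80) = (a - 8)/(a^2 - a - 20)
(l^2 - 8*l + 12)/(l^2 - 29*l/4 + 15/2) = 4*(l - 2)/(4*l - 5)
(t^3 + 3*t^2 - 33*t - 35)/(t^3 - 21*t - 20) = (t + 7)/(t + 4)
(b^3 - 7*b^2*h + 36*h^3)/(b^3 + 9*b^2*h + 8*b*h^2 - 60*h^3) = (b^3 - 7*b^2*h + 36*h^3)/(b^3 + 9*b^2*h + 8*b*h^2 - 60*h^3)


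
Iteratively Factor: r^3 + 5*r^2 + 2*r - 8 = (r + 2)*(r^2 + 3*r - 4) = (r - 1)*(r + 2)*(r + 4)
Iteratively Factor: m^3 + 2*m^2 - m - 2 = (m + 2)*(m^2 - 1) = (m + 1)*(m + 2)*(m - 1)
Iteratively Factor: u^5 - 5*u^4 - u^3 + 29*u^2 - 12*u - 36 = (u - 3)*(u^4 - 2*u^3 - 7*u^2 + 8*u + 12) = (u - 3)*(u + 2)*(u^3 - 4*u^2 + u + 6) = (u - 3)*(u + 1)*(u + 2)*(u^2 - 5*u + 6) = (u - 3)*(u - 2)*(u + 1)*(u + 2)*(u - 3)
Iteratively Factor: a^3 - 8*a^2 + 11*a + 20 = (a - 4)*(a^2 - 4*a - 5) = (a - 5)*(a - 4)*(a + 1)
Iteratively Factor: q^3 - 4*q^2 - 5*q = (q + 1)*(q^2 - 5*q) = (q - 5)*(q + 1)*(q)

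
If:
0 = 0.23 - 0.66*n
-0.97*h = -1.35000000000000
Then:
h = 1.39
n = 0.35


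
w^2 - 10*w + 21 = (w - 7)*(w - 3)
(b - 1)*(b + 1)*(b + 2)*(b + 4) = b^4 + 6*b^3 + 7*b^2 - 6*b - 8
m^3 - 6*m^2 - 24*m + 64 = (m - 8)*(m - 2)*(m + 4)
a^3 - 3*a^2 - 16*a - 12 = (a - 6)*(a + 1)*(a + 2)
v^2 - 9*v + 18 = (v - 6)*(v - 3)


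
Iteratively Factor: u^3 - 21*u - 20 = (u - 5)*(u^2 + 5*u + 4) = (u - 5)*(u + 1)*(u + 4)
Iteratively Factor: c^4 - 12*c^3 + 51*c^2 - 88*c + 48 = (c - 3)*(c^3 - 9*c^2 + 24*c - 16) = (c - 4)*(c - 3)*(c^2 - 5*c + 4) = (c - 4)*(c - 3)*(c - 1)*(c - 4)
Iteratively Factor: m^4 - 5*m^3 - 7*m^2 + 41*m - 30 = (m - 1)*(m^3 - 4*m^2 - 11*m + 30) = (m - 5)*(m - 1)*(m^2 + m - 6) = (m - 5)*(m - 1)*(m + 3)*(m - 2)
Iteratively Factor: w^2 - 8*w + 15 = (w - 5)*(w - 3)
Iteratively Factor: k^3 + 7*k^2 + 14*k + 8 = (k + 4)*(k^2 + 3*k + 2) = (k + 1)*(k + 4)*(k + 2)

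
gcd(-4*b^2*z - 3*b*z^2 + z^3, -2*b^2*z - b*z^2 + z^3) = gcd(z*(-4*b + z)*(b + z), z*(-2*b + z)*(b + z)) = b*z + z^2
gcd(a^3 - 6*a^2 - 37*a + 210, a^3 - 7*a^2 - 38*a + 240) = a^2 + a - 30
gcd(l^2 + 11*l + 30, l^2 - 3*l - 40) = l + 5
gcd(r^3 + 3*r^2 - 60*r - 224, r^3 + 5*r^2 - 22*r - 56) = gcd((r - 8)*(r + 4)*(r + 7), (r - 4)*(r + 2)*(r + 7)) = r + 7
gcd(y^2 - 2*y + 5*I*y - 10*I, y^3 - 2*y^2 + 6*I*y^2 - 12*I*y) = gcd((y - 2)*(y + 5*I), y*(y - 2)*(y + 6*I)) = y - 2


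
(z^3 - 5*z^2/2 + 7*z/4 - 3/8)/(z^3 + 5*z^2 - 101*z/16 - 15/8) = 2*(8*z^3 - 20*z^2 + 14*z - 3)/(16*z^3 + 80*z^2 - 101*z - 30)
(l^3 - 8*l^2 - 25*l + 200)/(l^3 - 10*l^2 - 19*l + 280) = (l - 5)/(l - 7)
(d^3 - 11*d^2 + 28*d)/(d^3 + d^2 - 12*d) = (d^2 - 11*d + 28)/(d^2 + d - 12)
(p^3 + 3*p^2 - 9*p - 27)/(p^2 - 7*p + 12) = (p^2 + 6*p + 9)/(p - 4)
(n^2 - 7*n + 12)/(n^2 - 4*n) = (n - 3)/n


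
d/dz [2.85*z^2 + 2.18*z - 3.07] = 5.7*z + 2.18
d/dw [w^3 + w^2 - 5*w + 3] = 3*w^2 + 2*w - 5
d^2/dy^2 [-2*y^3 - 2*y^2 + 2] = -12*y - 4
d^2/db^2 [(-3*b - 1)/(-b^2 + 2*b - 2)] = 2*((5 - 9*b)*(b^2 - 2*b + 2) + 4*(b - 1)^2*(3*b + 1))/(b^2 - 2*b + 2)^3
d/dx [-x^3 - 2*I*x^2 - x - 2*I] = -3*x^2 - 4*I*x - 1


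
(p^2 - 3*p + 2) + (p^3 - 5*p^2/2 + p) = p^3 - 3*p^2/2 - 2*p + 2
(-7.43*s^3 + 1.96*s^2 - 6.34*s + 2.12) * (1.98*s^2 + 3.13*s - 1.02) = -14.7114*s^5 - 19.3751*s^4 + 1.1602*s^3 - 17.6458*s^2 + 13.1024*s - 2.1624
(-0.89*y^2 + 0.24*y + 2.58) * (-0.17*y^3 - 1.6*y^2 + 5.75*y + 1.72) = 0.1513*y^5 + 1.3832*y^4 - 5.9401*y^3 - 4.2788*y^2 + 15.2478*y + 4.4376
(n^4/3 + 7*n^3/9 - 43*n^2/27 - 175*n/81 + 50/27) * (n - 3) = n^5/3 - 2*n^4/9 - 106*n^3/27 + 212*n^2/81 + 25*n/3 - 50/9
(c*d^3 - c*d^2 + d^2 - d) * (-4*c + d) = -4*c^2*d^3 + 4*c^2*d^2 + c*d^4 - c*d^3 - 4*c*d^2 + 4*c*d + d^3 - d^2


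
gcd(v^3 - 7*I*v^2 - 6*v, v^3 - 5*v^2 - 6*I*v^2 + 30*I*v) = v^2 - 6*I*v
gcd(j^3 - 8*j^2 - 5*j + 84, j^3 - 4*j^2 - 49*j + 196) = j^2 - 11*j + 28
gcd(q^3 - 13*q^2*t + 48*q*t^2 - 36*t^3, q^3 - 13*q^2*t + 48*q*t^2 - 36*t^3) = q^3 - 13*q^2*t + 48*q*t^2 - 36*t^3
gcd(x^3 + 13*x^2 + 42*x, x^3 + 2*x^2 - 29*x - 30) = x + 6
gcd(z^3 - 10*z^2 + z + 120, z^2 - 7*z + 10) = z - 5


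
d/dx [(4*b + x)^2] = 8*b + 2*x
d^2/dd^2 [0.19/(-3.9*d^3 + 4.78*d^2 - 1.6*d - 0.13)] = ((4.446*d - 1.8164)*(3.9*d^3 - 4.78*d^2 + 1.6*d + 0.13) - 0.19*(11.7*d^2 - 9.56*d + 1.6)*(23.4*d^2 - 19.12*d + 3.2))/(3.9*d^3 - 4.78*d^2 + 1.6*d + 0.13)^3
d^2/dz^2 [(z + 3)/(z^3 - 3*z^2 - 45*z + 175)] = 6*(z^3 + 13*z^2 + 99*z + 207)/(z^7 + z^6 - 123*z^5 + 53*z^4 + 5315*z^3 - 8925*z^2 - 79625*z + 214375)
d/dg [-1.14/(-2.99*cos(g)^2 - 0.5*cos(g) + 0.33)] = (6.8172*cos(g) + 0.57)*sin(g)/(2.99*cos(g)^2 + 0.5*cos(g) - 0.33)^2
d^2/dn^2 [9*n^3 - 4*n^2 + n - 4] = 54*n - 8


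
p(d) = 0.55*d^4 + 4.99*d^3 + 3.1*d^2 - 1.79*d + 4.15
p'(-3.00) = 54.94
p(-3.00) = -52.76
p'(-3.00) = 54.94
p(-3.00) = -52.76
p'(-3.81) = 70.22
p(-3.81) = -104.11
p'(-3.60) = 67.26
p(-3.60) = -89.66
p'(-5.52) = 50.10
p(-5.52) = -220.17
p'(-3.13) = 58.00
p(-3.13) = -60.10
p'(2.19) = 106.69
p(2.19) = 80.16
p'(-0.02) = -1.91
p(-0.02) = 4.19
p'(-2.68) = 46.77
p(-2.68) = -36.47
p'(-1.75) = 21.42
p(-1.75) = -4.81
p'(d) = 2.2*d^3 + 14.97*d^2 + 6.2*d - 1.79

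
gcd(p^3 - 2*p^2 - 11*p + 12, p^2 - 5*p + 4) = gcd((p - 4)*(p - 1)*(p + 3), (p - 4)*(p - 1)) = p^2 - 5*p + 4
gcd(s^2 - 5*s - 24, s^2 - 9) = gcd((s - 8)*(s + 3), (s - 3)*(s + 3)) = s + 3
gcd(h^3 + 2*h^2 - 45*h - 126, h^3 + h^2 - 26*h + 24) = h + 6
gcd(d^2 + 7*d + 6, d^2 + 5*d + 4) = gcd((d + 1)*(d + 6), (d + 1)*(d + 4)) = d + 1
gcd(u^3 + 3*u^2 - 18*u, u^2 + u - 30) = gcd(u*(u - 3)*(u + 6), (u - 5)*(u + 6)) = u + 6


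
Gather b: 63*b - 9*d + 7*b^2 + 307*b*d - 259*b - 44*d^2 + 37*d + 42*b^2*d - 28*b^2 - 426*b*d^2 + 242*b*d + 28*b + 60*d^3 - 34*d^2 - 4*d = b^2*(42*d - 21) + b*(-426*d^2 + 549*d - 168) + 60*d^3 - 78*d^2 + 24*d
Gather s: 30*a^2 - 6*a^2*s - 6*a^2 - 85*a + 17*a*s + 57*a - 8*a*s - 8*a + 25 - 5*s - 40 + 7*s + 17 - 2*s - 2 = 24*a^2 - 36*a + s*(-6*a^2 + 9*a)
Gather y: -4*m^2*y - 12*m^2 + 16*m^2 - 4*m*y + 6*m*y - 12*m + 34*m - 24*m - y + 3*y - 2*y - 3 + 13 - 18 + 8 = 4*m^2 - 2*m + y*(-4*m^2 + 2*m)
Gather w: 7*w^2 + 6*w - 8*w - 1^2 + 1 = 7*w^2 - 2*w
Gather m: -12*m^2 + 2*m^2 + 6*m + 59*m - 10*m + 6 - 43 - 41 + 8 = -10*m^2 + 55*m - 70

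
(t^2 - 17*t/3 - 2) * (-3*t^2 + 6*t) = -3*t^4 + 23*t^3 - 28*t^2 - 12*t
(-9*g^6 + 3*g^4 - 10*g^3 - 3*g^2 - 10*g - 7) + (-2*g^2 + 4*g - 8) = -9*g^6 + 3*g^4 - 10*g^3 - 5*g^2 - 6*g - 15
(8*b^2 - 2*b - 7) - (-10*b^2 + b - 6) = 18*b^2 - 3*b - 1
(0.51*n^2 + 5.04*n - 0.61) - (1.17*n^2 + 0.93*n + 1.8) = -0.66*n^2 + 4.11*n - 2.41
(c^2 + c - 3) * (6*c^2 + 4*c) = 6*c^4 + 10*c^3 - 14*c^2 - 12*c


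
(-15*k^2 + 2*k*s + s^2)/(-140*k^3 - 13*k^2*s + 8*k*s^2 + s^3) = (-3*k + s)/(-28*k^2 + 3*k*s + s^2)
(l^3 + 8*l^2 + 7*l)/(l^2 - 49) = l*(l + 1)/(l - 7)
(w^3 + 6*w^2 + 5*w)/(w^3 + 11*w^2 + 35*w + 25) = w/(w + 5)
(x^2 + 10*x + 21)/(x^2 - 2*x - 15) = (x + 7)/(x - 5)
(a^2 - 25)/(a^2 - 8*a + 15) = (a + 5)/(a - 3)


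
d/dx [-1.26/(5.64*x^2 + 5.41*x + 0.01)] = (14.2128*x + 6.8166)/(5.64*x^2 + 5.41*x + 0.01)^2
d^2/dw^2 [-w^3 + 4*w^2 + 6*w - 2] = 8 - 6*w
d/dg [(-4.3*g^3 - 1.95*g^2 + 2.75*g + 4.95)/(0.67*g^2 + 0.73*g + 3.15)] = (-2.881*g^4 - 6.278*g^3 - 43.901*g^2 - 18.918*g + 5.049)/(0.4489*g^4 + 0.9782*g^3 + 4.7539*g^2 + 4.599*g + 9.9225)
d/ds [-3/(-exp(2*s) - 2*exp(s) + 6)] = -6*(exp(s) + 1)*exp(s)/(exp(2*s) + 2*exp(s) - 6)^2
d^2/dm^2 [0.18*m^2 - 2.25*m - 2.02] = 0.360000000000000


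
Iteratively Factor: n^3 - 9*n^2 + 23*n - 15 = (n - 1)*(n^2 - 8*n + 15) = (n - 5)*(n - 1)*(n - 3)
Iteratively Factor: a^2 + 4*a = (a)*(a + 4)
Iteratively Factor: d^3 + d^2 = (d)*(d^2 + d) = d^2*(d + 1)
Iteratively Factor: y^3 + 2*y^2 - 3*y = (y)*(y^2 + 2*y - 3) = y*(y - 1)*(y + 3)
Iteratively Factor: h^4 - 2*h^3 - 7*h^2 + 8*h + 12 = (h - 3)*(h^3 + h^2 - 4*h - 4) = (h - 3)*(h + 1)*(h^2 - 4) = (h - 3)*(h - 2)*(h + 1)*(h + 2)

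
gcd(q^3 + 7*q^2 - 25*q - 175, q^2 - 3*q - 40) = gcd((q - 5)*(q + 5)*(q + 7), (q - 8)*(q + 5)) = q + 5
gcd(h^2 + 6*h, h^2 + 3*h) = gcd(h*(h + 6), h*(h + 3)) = h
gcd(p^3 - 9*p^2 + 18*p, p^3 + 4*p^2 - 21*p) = p^2 - 3*p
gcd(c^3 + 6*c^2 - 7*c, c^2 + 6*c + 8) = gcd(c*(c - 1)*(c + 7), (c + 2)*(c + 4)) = 1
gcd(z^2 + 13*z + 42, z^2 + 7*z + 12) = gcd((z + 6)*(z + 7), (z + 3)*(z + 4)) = 1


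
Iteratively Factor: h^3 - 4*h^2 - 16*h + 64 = (h + 4)*(h^2 - 8*h + 16) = (h - 4)*(h + 4)*(h - 4)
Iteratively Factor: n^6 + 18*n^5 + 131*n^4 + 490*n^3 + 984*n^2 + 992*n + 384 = (n + 4)*(n^5 + 14*n^4 + 75*n^3 + 190*n^2 + 224*n + 96) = (n + 4)^2*(n^4 + 10*n^3 + 35*n^2 + 50*n + 24) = (n + 2)*(n + 4)^2*(n^3 + 8*n^2 + 19*n + 12) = (n + 1)*(n + 2)*(n + 4)^2*(n^2 + 7*n + 12) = (n + 1)*(n + 2)*(n + 3)*(n + 4)^2*(n + 4)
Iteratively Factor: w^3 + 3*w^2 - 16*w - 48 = (w - 4)*(w^2 + 7*w + 12) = (w - 4)*(w + 3)*(w + 4)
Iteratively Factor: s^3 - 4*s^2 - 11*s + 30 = (s - 5)*(s^2 + s - 6) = (s - 5)*(s - 2)*(s + 3)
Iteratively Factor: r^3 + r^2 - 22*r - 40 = (r - 5)*(r^2 + 6*r + 8) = (r - 5)*(r + 2)*(r + 4)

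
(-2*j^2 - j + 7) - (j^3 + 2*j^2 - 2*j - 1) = -j^3 - 4*j^2 + j + 8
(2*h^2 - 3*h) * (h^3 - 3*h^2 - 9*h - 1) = 2*h^5 - 9*h^4 - 9*h^3 + 25*h^2 + 3*h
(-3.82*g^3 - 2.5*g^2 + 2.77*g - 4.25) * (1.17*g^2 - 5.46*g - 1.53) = -4.4694*g^5 + 17.9322*g^4 + 22.7355*g^3 - 16.2717*g^2 + 18.9669*g + 6.5025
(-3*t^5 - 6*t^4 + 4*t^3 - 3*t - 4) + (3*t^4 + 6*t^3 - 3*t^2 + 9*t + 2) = -3*t^5 - 3*t^4 + 10*t^3 - 3*t^2 + 6*t - 2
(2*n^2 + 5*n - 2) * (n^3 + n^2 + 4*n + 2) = 2*n^5 + 7*n^4 + 11*n^3 + 22*n^2 + 2*n - 4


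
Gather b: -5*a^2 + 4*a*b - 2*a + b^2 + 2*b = -5*a^2 - 2*a + b^2 + b*(4*a + 2)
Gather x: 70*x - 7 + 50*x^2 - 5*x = 50*x^2 + 65*x - 7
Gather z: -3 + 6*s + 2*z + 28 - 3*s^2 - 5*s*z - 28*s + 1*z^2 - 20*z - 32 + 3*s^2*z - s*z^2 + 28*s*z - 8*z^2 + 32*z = -3*s^2 - 22*s + z^2*(-s - 7) + z*(3*s^2 + 23*s + 14) - 7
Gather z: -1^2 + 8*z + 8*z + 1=16*z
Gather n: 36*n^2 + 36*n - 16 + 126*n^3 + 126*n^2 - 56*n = 126*n^3 + 162*n^2 - 20*n - 16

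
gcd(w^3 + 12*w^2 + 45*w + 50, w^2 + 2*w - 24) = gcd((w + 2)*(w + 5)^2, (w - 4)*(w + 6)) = 1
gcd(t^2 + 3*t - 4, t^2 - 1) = t - 1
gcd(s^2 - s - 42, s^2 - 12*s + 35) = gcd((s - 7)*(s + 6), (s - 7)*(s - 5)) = s - 7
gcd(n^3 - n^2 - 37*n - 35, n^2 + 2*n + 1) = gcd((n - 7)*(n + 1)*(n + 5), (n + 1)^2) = n + 1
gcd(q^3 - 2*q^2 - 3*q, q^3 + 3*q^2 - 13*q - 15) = q^2 - 2*q - 3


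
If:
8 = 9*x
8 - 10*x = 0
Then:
No Solution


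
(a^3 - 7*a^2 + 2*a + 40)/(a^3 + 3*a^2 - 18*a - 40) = (a - 5)/(a + 5)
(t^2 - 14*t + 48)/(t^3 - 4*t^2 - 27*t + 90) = (t - 8)/(t^2 + 2*t - 15)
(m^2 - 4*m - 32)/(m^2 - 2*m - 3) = (-m^2 + 4*m + 32)/(-m^2 + 2*m + 3)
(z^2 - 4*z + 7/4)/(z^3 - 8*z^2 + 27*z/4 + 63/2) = (2*z - 1)/(2*z^2 - 9*z - 18)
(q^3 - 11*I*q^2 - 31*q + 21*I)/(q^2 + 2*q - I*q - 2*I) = (q^2 - 10*I*q - 21)/(q + 2)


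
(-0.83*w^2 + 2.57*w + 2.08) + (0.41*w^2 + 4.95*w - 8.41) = -0.42*w^2 + 7.52*w - 6.33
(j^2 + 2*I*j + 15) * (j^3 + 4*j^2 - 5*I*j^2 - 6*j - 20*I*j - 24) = j^5 + 4*j^4 - 3*I*j^4 + 19*j^3 - 12*I*j^3 + 76*j^2 - 87*I*j^2 - 90*j - 348*I*j - 360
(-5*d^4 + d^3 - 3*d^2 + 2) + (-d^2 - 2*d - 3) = -5*d^4 + d^3 - 4*d^2 - 2*d - 1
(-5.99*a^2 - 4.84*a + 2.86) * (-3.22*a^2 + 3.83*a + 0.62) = 19.2878*a^4 - 7.3569*a^3 - 31.4602*a^2 + 7.953*a + 1.7732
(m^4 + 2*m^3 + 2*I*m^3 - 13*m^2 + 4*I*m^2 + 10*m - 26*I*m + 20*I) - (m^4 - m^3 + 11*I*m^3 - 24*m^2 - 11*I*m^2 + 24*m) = 3*m^3 - 9*I*m^3 + 11*m^2 + 15*I*m^2 - 14*m - 26*I*m + 20*I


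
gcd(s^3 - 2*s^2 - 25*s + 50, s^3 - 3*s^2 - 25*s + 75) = s^2 - 25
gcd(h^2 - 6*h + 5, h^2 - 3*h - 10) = h - 5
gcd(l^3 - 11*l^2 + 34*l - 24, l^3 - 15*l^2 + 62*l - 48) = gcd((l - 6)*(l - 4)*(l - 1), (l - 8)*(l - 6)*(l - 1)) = l^2 - 7*l + 6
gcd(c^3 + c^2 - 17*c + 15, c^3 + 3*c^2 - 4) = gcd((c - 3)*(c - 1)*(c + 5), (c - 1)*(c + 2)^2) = c - 1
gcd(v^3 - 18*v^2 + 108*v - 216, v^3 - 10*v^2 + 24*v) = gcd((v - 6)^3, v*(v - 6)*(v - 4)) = v - 6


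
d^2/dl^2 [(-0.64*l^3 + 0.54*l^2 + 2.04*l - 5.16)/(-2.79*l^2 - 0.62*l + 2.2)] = (7.105427357601e-15*l^5 - 21.542272*l^3 + 215.870856*l^2 - 2.98891200000001*l + 56.518848)/(21.717639*l^6 + 14.478426*l^5 - 48.157632*l^4 - 22.595032*l^3 + 37.97376*l^2 + 9.0024*l - 10.648)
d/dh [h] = 1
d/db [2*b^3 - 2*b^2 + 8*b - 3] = 6*b^2 - 4*b + 8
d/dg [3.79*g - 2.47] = 3.79000000000000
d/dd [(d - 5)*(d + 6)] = 2*d + 1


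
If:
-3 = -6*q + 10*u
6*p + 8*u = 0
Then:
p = -4*u/3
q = 5*u/3 + 1/2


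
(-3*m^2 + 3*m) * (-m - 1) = 3*m^3 - 3*m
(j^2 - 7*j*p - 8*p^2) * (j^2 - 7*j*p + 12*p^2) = j^4 - 14*j^3*p + 53*j^2*p^2 - 28*j*p^3 - 96*p^4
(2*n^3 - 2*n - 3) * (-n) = -2*n^4 + 2*n^2 + 3*n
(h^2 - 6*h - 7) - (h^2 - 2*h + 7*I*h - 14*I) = -4*h - 7*I*h - 7 + 14*I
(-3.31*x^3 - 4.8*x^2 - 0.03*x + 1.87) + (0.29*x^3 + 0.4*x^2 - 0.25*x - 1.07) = -3.02*x^3 - 4.4*x^2 - 0.28*x + 0.8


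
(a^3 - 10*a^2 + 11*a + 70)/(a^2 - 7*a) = a - 3 - 10/a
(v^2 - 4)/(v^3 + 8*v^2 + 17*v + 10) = (v - 2)/(v^2 + 6*v + 5)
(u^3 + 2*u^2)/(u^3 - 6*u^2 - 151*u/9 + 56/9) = 9*u^2*(u + 2)/(9*u^3 - 54*u^2 - 151*u + 56)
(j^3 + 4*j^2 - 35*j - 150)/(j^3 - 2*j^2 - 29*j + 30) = (j + 5)/(j - 1)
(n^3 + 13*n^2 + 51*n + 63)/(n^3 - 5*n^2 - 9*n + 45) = (n^2 + 10*n + 21)/(n^2 - 8*n + 15)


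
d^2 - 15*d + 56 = (d - 8)*(d - 7)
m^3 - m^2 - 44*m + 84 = (m - 6)*(m - 2)*(m + 7)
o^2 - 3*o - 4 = (o - 4)*(o + 1)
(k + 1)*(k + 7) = k^2 + 8*k + 7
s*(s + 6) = s^2 + 6*s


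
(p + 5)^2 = p^2 + 10*p + 25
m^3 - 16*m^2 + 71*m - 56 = (m - 8)*(m - 7)*(m - 1)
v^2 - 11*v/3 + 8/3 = (v - 8/3)*(v - 1)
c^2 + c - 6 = (c - 2)*(c + 3)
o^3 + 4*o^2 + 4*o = o*(o + 2)^2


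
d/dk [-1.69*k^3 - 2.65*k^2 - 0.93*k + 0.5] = -5.07*k^2 - 5.3*k - 0.93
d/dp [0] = 0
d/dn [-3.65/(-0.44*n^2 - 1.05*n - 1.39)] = (-3.212*n - 3.8325)/(0.44*n^2 + 1.05*n + 1.39)^2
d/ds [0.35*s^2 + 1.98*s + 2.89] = 0.7*s + 1.98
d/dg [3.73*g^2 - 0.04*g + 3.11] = 7.46*g - 0.04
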